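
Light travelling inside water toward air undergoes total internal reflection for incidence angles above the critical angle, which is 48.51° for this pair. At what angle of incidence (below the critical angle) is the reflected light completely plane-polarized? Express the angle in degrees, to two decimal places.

n₂/n₁ = sin θ_c = sin 48.51° = 0.7491.
tan θ_B equals the same ratio, so θ_B = arctan(0.7491) = 36.84°.

θ_B ≈ 36.84°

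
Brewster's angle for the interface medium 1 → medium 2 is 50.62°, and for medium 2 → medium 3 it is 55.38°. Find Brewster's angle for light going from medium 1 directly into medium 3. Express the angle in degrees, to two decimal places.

θ_B ≈ 60.46°

tan θ_B(1→2) = n₂/n₁ = tan 50.62° = 1.2183.
tan θ_B(2→3) = n₃/n₂ = tan 55.38° = 1.4485.
Multiplying, n₃/n₁ = 1.2183 × 1.4485 = 1.7647, and θ_B(1→3) = arctan 1.7647 = 60.46°.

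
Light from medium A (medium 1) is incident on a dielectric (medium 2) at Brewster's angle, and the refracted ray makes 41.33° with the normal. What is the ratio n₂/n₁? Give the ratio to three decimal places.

At Brewster incidence θ_B = 90° − θ_t = 90° − 41.33° = 48.67°.
tan θ_B = n₂/n₁, so n₂/n₁ = tan 48.67° = 1.137.

n₂/n₁ ≈ 1.137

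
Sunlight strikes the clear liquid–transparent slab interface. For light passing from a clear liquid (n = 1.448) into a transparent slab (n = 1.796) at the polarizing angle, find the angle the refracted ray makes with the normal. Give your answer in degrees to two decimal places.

θ_B = arctan(n₂/n₁) = arctan(1.796/1.448) = 51.12°.
Since θ_B + θ_t = 90° at Brewster incidence, θ_t = 90° − 51.12° = 38.88°.

θ_t ≈ 38.88°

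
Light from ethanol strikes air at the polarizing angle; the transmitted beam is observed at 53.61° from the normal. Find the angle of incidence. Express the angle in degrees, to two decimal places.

θ_B ≈ 36.39°

At Brewster's angle the reflected and refracted rays are perpendicular, so θ_B + θ_t = 90°.
θ_B = 90° − 53.61° = 36.39°.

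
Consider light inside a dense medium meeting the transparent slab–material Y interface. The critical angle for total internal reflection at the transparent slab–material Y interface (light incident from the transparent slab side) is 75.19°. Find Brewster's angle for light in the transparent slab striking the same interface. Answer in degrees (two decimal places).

θ_B ≈ 44.03°

sin θ_c = n₂/n₁, so n₂/n₁ = sin 75.19° = 0.9668.
Brewster: tan θ_B = n₂/n₁ = 0.9668.
θ_B = arctan(0.9668) = 44.03°.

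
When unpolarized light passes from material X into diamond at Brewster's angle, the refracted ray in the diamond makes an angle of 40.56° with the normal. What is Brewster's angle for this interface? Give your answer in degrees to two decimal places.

At Brewster's angle the reflected and refracted rays are perpendicular, so θ_B + θ_t = 90°.
θ_B = 90° − 40.56° = 49.44°.

θ_B ≈ 49.44°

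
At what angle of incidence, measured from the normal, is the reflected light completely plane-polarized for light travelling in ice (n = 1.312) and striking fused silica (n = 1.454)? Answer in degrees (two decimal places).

At Brewster's angle the reflected and refracted rays are perpendicular, which with Snell's law gives tan θ_B = n₂/n₁.
Here n₂/n₁ = 1.454/1.312 = 1.1082, and Brewster's law gives tan θ_B = n₂/n₁.
θ_B = arctan(1.1082) = 47.94°.

θ_B ≈ 47.94°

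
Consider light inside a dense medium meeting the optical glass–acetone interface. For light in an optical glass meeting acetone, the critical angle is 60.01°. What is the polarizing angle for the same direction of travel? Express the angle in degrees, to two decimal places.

θ_B ≈ 40.90°

n₂/n₁ = sin θ_c = sin 60.01° = 0.8661.
tan θ_B equals the same ratio, so θ_B = arctan(0.8661) = 40.90°.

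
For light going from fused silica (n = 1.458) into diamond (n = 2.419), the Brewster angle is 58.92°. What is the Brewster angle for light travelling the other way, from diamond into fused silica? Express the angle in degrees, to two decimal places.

θ_B' ≈ 31.08°

The two Brewster angles are complementary: θ_B' = 90° − θ_B = 90° − 58.92° = 31.08°.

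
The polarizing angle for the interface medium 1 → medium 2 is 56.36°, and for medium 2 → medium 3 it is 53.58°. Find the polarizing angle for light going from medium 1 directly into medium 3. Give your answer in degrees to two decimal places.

θ_B ≈ 63.85°

tan θ_B(1→2) = n₂/n₁ = tan 56.36° = 1.5028.
tan θ_B(2→3) = n₃/n₂ = tan 53.58° = 1.3554.
n₃/n₁ = 2.0369. Then tan θ_B(1→3) = n₃/n₁, so θ_B(1→3) = arctan(2.0369) = 63.85°.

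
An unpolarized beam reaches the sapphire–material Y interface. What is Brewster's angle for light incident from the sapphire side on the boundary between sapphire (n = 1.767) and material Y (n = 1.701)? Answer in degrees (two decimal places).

The reflected p-component vanishes when tan θ_B = n₂/n₁.
Brewster's condition: tan θ_B = n₂/n₁ = 1.701/1.767 = 0.9626. Taking the arctangent, θ_B = 43.91°.

θ_B ≈ 43.91°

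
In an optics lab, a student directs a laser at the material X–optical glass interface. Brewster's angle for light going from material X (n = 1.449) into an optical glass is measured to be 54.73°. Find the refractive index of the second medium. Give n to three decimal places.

n ≈ 2.049

Full polarization of the reflected beam means tan θ_B = n₂/n₁, where n₁ is the incident medium (material X).
n₂ = n₁ tan θ_B = 1.449 × tan 54.73° = 2.049.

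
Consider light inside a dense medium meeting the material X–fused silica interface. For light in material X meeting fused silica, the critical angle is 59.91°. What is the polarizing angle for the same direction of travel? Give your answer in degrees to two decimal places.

θ_B ≈ 40.87°

At the critical angle sin θ_c = n₂/n₁, giving n₂/n₁ = sin 59.91° = 0.8652.
Then tan θ_B = n₂/n₁ = 0.8652, so θ_B = arctan 0.8652 = 40.87°.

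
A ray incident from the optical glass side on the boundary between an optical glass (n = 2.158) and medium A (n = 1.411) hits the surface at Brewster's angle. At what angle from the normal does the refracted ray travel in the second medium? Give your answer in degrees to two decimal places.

First find Brewster's angle: tan θ_B = 1.411/2.158 = 0.6538, giving θ_B = 33.18°.
The refracted ray is perpendicular to the reflected ray, so θ_t = 90° − θ_B = 56.82°.

θ_t ≈ 56.82°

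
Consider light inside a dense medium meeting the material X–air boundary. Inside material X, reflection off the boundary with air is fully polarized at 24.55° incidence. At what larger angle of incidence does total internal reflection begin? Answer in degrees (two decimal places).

θ_c ≈ 27.18°

n₂/n₁ = tan 24.55° = 0.4568; the critical angle satisfies sin θ_c = n₂/n₁.
θ_c = arcsin(0.4568) = 27.18°.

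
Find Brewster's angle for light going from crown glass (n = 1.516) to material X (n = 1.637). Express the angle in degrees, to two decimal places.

θ_B ≈ 47.20°

tan θ_B = n₂/n₁ = 1.637/1.516 = 1.0798.
θ_B = arctan(1.0798) = 47.20°.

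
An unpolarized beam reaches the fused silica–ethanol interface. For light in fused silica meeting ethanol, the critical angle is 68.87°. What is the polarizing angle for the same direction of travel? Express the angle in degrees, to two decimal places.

θ_B ≈ 43.01°

n₂/n₁ = sin θ_c = sin 68.87° = 0.9328.
tan θ_B equals the same ratio, so θ_B = arctan(0.9328) = 43.01°.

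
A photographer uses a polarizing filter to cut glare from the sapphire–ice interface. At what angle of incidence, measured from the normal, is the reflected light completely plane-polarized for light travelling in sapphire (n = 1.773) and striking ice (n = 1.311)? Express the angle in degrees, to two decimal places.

The reflected p-component vanishes when tan θ_B = n₂/n₁.
Here n₂/n₁ = 1.311/1.773 = 0.7394, and Brewster's law gives tan θ_B = n₂/n₁. Taking the arctangent, θ_B = 36.48°.

θ_B ≈ 36.48°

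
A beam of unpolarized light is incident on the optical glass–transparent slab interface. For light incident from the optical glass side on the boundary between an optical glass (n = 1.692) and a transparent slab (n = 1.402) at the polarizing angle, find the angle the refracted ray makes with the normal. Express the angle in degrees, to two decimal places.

tan θ_B = n₂/n₁ = 1.402/1.692 = 0.8286, so θ_B = 39.65°.
Since θ_B + θ_t = 90° at Brewster incidence, θ_t = 90° − 39.65° = 50.35°.

θ_t ≈ 50.35°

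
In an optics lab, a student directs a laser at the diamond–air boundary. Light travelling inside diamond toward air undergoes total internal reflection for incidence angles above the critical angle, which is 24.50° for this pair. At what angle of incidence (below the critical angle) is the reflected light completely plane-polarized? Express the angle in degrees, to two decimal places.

θ_B ≈ 22.52°

sin θ_c = n₂/n₁, so n₂/n₁ = sin 24.50° = 0.4147.
Brewster: tan θ_B = n₂/n₁ = 0.4147.
θ_B = arctan(0.4147) = 22.52°.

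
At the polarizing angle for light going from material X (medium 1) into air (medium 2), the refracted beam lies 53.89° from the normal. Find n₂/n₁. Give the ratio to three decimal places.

θ_B + θ_t = 90°, so θ_B = 90° − 53.89° = 36.11°.
Then n₂/n₁ = tan θ_B = tan 36.11° = 0.729.

n₂/n₁ ≈ 0.729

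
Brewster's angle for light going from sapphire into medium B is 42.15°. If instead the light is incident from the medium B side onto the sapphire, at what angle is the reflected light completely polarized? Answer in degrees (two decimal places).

Reversing the direction swaps n₁ and n₂, so tan θ_B' = 1/tan θ_B and θ_B' = 90° − θ_B.
Hence θ_B' = 90° − 42.15° = 47.85°.

θ_B' ≈ 47.85°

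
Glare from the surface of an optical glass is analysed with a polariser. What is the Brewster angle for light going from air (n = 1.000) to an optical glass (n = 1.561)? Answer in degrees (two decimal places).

θ_B ≈ 57.36°

The reflected p-component vanishes when tan θ_B = n₂/n₁.
Here n₂/n₁ = 1.561/1.000 = 1.5610, and Brewster's law gives tan θ_B = n₂/n₁.
θ_B = arctan(1.5610) = 57.36°.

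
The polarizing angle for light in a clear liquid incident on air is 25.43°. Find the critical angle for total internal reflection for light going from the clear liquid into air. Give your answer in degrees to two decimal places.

n₂/n₁ = tan 25.43° = 0.4755; the critical angle satisfies sin θ_c = n₂/n₁.
θ_c = arcsin(0.4755) = 28.39°.

θ_c ≈ 28.39°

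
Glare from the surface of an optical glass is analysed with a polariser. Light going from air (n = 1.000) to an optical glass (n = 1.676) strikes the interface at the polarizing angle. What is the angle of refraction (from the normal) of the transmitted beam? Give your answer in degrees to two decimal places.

θ_t ≈ 30.82°

tan θ_B = n₂/n₁ = 1.676/1.000 = 1.6760, so θ_B = 59.18°.
The refracted ray is perpendicular to the reflected ray, so θ_t = 90° − θ_B = 30.82°.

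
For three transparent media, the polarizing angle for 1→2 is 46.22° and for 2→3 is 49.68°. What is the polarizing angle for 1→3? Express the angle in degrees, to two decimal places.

Each Brewster angle gives a ratio: n₂/n₁ = tan 46.22° = 1.0435, n₃/n₂ = tan 49.68° = 1.1783.
So n₃/n₁ = (n₂/n₁)(n₃/n₂) = 1.0435 × 1.1783 = 1.2296.
θ_B(1→3) = arctan(1.2296) = 50.88°.

θ_B ≈ 50.88°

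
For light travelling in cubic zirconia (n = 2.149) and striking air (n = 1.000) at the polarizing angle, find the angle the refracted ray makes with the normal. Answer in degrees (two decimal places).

θ_B = arctan(n₂/n₁) = arctan(1.000/2.149) = 24.95°.
Since θ_B + θ_t = 90° at Brewster incidence, θ_t = 90° − 24.95° = 65.05°.

θ_t ≈ 65.05°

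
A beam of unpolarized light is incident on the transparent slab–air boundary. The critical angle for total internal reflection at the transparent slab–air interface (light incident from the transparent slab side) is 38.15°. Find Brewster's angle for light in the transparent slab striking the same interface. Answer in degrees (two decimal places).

θ_B ≈ 31.70°

At the critical angle sin θ_c = n₂/n₁, giving n₂/n₁ = sin 38.15° = 0.6177.
Then tan θ_B = n₂/n₁ = 0.6177, so θ_B = arctan 0.6177 = 31.70°.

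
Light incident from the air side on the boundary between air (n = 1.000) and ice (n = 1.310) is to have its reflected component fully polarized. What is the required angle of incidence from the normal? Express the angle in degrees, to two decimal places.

Here n₂/n₁ = 1.310/1.000 = 1.3100, and Brewster's law gives tan θ_B = n₂/n₁. Taking the arctangent, θ_B = 52.64°.

θ_B ≈ 52.64°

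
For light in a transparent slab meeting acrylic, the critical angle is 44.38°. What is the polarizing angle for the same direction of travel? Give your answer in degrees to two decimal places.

θ_B ≈ 34.97°

n₂/n₁ = sin θ_c = sin 44.38° = 0.6994.
tan θ_B equals the same ratio, so θ_B = arctan(0.6994) = 34.97°.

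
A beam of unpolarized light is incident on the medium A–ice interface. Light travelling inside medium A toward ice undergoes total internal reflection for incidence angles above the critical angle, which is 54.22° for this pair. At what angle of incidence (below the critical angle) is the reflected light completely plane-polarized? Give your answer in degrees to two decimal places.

θ_B ≈ 39.05°

n₂/n₁ = sin θ_c = sin 54.22° = 0.8113.
tan θ_B equals the same ratio, so θ_B = arctan(0.8113) = 39.05°.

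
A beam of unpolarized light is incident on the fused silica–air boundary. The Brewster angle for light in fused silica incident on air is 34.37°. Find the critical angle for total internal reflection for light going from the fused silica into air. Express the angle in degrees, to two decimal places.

tan θ_B = n₂/n₁ = tan 34.37° = 0.6839.
Total internal reflection: sin θ_c = n₂/n₁ = 0.6839.
θ_c = arcsin(0.6839) = 43.15°.

θ_c ≈ 43.15°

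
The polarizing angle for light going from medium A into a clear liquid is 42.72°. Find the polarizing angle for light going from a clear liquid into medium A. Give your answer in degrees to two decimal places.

tan θ_B' = n₁/n₂ = 1/tan θ_B, so θ_B' = 90° − θ_B.
θ_B' = 90° − 42.72° = 47.28°.

θ_B' ≈ 47.28°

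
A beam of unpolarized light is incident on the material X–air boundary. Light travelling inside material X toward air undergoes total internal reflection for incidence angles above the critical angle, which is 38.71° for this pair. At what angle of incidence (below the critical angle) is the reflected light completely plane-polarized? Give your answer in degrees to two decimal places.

θ_B ≈ 32.02°

At the critical angle sin θ_c = n₂/n₁, giving n₂/n₁ = sin 38.71° = 0.6254.
Then tan θ_B = n₂/n₁ = 0.6254, so θ_B = arctan 0.6254 = 32.02°.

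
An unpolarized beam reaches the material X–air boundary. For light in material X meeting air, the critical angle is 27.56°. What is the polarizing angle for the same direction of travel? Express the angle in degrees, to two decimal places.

At the critical angle sin θ_c = n₂/n₁, giving n₂/n₁ = sin 27.56° = 0.4627.
Then tan θ_B = n₂/n₁ = 0.4627, so θ_B = arctan 0.4627 = 24.83°.

θ_B ≈ 24.83°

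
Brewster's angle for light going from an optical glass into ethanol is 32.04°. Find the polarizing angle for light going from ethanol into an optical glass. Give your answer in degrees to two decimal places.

tan θ_B' = n₁/n₂ = 1/tan θ_B, so θ_B' = 90° − θ_B.
θ_B' = 90° − 32.04° = 57.96°.

θ_B' ≈ 57.96°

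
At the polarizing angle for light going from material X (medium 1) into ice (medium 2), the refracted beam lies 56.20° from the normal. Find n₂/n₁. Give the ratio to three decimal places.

n₂/n₁ ≈ 0.669

θ_B + θ_t = 90°, so θ_B = 90° − 56.20° = 33.80°.
Then n₂/n₁ = tan θ_B = tan 33.80° = 0.669.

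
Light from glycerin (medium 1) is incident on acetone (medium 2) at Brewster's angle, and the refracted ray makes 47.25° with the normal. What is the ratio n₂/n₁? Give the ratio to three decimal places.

n₂/n₁ ≈ 0.924

θ_B + θ_t = 90°, so θ_B = 90° − 47.25° = 42.75°.
tan θ_B = n₂/n₁, so n₂/n₁ = tan 42.75° = 0.924.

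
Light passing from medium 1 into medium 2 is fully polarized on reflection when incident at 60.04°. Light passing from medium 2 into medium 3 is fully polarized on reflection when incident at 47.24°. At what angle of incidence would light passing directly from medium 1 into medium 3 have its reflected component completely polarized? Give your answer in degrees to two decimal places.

Each Brewster angle gives a ratio: n₂/n₁ = tan 60.04° = 1.7348, n₃/n₂ = tan 47.24° = 1.0814.
So n₃/n₁ = (n₂/n₁)(n₃/n₂) = 1.7348 × 1.0814 = 1.8761.
θ_B(1→3) = arctan(1.8761) = 61.94°.

θ_B ≈ 61.94°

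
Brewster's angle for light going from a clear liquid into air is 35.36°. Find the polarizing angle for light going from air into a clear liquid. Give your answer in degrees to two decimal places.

θ_B' ≈ 54.64°

tan θ_B' = n₁/n₂ = 1/tan θ_B, so θ_B' = 90° − θ_B.
θ_B' = 90° − 35.36° = 54.64°.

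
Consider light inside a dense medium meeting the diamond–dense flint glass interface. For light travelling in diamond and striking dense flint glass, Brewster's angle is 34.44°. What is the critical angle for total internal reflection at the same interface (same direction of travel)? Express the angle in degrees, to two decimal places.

θ_c ≈ 43.29°

n₂/n₁ = tan 34.44° = 0.6857; the critical angle satisfies sin θ_c = n₂/n₁.
θ_c = arcsin(0.6857) = 43.29°.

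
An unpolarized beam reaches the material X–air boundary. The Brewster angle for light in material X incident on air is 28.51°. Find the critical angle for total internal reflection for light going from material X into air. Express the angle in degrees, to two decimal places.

θ_c ≈ 32.90°

tan θ_B = n₂/n₁ = tan 28.51° = 0.5432.
Total internal reflection: sin θ_c = n₂/n₁ = 0.5432.
θ_c = arcsin(0.5432) = 32.90°.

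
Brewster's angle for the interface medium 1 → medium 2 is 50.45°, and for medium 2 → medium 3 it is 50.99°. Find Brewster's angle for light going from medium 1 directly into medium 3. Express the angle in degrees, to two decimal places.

θ_B ≈ 56.22°

Each Brewster angle gives a ratio: n₂/n₁ = tan 50.45° = 1.2109, n₃/n₂ = tan 50.99° = 1.2345.
So n₃/n₁ = (n₂/n₁)(n₃/n₂) = 1.2109 × 1.2345 = 1.4949.
θ_B(1→3) = arctan(1.4949) = 56.22°.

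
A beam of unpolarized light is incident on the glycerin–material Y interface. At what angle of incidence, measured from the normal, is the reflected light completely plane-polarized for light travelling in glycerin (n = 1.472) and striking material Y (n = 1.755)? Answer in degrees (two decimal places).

At Brewster's angle the reflected and refracted rays are perpendicular, which with Snell's law gives tan θ_B = n₂/n₁.
Brewster's condition: tan θ_B = n₂/n₁ = 1.755/1.472 = 1.1923. Taking the arctangent, θ_B = 50.01°.

θ_B ≈ 50.01°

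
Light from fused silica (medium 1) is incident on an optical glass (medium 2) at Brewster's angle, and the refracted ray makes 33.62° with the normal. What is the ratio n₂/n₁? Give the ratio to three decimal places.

n₂/n₁ ≈ 1.504

θ_B + θ_t = 90°, so θ_B = 90° − 33.62° = 56.38°.
tan θ_B = n₂/n₁, so n₂/n₁ = tan 56.38° = 1.504.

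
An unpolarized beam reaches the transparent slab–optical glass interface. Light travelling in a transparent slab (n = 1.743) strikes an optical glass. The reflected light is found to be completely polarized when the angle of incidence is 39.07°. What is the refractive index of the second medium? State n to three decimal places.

n ≈ 1.415

Full polarization of the reflected beam means tan θ_B = n₂/n₁, where n₁ is the incident medium (a transparent slab).
n₂ = n₁ tan θ_B = 1.743 × tan 39.07° = 1.415.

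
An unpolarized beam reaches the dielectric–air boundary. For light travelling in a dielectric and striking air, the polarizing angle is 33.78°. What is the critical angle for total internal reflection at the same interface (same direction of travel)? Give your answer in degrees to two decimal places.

θ_c ≈ 41.99°

From Brewster, n₂/n₁ = tan θ_B = tan 33.78° = 0.6689.
Then sin θ_c = n₂/n₁ = 0.6689, so θ_c = arcsin 0.6689 = 41.99°.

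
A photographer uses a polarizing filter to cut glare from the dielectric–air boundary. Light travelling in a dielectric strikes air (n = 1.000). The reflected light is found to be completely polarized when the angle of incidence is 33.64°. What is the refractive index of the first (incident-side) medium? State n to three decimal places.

n ≈ 1.503

At Brewster's angle, tan θ_B = n₂/n₁ with n₁ on the incident side (a dielectric) and n₂ on the transmitted side (air).
n₁ = n₂ / tan θ_B = 1.000 / tan 33.64° = 1.503.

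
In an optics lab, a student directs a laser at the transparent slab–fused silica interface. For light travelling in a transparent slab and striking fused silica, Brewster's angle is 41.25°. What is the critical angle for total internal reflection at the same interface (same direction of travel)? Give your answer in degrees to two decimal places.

θ_c ≈ 61.28°

From Brewster, n₂/n₁ = tan θ_B = tan 41.25° = 0.8770.
Then sin θ_c = n₂/n₁ = 0.8770, so θ_c = arcsin 0.8770 = 61.28°.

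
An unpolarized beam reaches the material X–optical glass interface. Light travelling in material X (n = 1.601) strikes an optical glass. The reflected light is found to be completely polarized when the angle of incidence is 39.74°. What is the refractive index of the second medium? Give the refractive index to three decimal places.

n ≈ 1.331

Full polarization of the reflected beam means tan θ_B = n₂/n₁, where n₁ is the incident medium (material X).
n₂ = n₁ tan θ_B = 1.601 × tan 39.74° = 1.331.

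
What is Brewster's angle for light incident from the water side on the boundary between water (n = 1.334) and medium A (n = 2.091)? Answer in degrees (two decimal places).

θ_B ≈ 57.46°

tan θ_B = n₂/n₁ = 2.091/1.334 = 1.5675.
So θ_B = arctan 1.5675 = 57.46°.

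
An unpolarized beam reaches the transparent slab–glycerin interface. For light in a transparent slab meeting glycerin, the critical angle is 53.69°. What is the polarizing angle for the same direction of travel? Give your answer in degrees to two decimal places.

θ_B ≈ 38.86°

sin θ_c = n₂/n₁, so n₂/n₁ = sin 53.69° = 0.8058.
Brewster: tan θ_B = n₂/n₁ = 0.8058.
θ_B = arctan(0.8058) = 38.86°.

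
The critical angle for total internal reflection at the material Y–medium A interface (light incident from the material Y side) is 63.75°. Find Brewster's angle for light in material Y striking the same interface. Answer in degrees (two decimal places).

θ_B ≈ 41.89°

At the critical angle sin θ_c = n₂/n₁, giving n₂/n₁ = sin 63.75° = 0.8969.
Then tan θ_B = n₂/n₁ = 0.8969, so θ_B = arctan 0.8969 = 41.89°.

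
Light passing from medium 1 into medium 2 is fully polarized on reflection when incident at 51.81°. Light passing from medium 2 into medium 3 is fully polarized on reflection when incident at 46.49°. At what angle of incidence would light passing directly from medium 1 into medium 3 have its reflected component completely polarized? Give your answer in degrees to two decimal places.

θ_B ≈ 53.25°

n₂/n₁ = tan 51.81° = 1.2712 and n₃/n₂ = tan 46.49° = 1.0534.
Multiplying, n₃/n₁ = 1.2712 × 1.0534 = 1.3391, and θ_B(1→3) = arctan 1.3391 = 53.25°.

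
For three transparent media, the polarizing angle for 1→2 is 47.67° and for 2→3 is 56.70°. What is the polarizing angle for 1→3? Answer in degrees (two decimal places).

Each Brewster angle gives a ratio: n₂/n₁ = tan 47.67° = 1.0978, n₃/n₂ = tan 56.70° = 1.5224.
n₃/n₁ = 1.6713. Then tan θ_B(1→3) = n₃/n₁, so θ_B(1→3) = arctan(1.6713) = 59.11°.

θ_B ≈ 59.11°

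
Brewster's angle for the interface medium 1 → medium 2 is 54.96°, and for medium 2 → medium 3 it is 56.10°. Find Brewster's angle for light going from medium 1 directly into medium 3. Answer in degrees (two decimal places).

tan θ_B(1→2) = n₂/n₁ = tan 54.96° = 1.4260.
tan θ_B(2→3) = n₃/n₂ = tan 56.10° = 1.4882.
Multiplying, n₃/n₁ = 1.4260 × 1.4882 = 2.1222, and θ_B(1→3) = arctan 2.1222 = 64.77°.

θ_B ≈ 64.77°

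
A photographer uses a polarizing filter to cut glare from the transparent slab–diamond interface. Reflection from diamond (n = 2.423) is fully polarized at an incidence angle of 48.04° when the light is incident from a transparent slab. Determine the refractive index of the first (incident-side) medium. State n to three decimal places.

n ≈ 2.179

At the Brewster angle, tan θ_B = n₂/n₁ with n₁ on the incident side (a transparent slab) and n₂ on the transmitted side (diamond).
n₁ = n₂ / tan θ_B = 2.423 / tan 48.04° = 2.179.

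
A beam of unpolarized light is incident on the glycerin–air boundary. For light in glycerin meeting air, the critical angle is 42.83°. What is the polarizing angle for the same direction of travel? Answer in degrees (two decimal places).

θ_B ≈ 34.21°

At the critical angle sin θ_c = n₂/n₁, giving n₂/n₁ = sin 42.83° = 0.6798.
Then tan θ_B = n₂/n₁ = 0.6798, so θ_B = arctan 0.6798 = 34.21°.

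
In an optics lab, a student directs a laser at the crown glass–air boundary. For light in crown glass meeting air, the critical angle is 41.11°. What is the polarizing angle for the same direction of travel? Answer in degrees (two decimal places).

sin θ_c = n₂/n₁, so n₂/n₁ = sin 41.11° = 0.6575.
Brewster: tan θ_B = n₂/n₁ = 0.6575.
θ_B = arctan(0.6575) = 33.33°.

θ_B ≈ 33.33°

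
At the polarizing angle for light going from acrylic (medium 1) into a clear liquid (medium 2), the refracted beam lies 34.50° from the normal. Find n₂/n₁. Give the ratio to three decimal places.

n₂/n₁ ≈ 1.455

θ_B + θ_t = 90°, so θ_B = 90° − 34.50° = 55.50°.
tan θ_B = n₂/n₁, so n₂/n₁ = tan 55.50° = 1.455.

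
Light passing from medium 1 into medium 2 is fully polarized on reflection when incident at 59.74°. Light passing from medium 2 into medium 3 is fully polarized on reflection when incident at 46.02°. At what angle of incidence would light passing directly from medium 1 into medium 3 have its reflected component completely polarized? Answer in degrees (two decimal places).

θ_B ≈ 60.62°

Each Brewster angle gives a ratio: n₂/n₁ = tan 59.74° = 1.7140, n₃/n₂ = tan 46.02° = 1.0363.
n₃/n₁ = 1.7762. Then tan θ_B(1→3) = n₃/n₁, so θ_B(1→3) = arctan(1.7762) = 60.62°.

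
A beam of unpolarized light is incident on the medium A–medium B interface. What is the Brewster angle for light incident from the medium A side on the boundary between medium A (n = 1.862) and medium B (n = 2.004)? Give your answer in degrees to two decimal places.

tan θ_B = n₂/n₁ = 2.004/1.862 = 1.0763.
θ_B = arctan(1.0763) = 47.10°.

θ_B ≈ 47.10°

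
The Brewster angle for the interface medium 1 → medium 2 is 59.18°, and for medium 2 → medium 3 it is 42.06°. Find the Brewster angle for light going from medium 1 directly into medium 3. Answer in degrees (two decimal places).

θ_B ≈ 56.53°

n₂/n₁ = tan 59.18° = 1.6762 and n₃/n₂ = tan 42.06° = 0.9023.
n₃/n₁ = 1.5124. Then tan θ_B(1→3) = n₃/n₁, so θ_B(1→3) = arctan(1.5124) = 56.53°.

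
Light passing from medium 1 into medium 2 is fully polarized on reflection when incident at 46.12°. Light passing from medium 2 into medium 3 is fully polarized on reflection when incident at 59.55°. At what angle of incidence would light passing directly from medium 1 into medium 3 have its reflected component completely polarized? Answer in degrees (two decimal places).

θ_B ≈ 60.52°

n₂/n₁ = tan 46.12° = 1.0399 and n₃/n₂ = tan 59.55° = 1.7011.
n₃/n₁ = 1.7689. Then tan θ_B(1→3) = n₃/n₁, so θ_B(1→3) = arctan(1.7689) = 60.52°.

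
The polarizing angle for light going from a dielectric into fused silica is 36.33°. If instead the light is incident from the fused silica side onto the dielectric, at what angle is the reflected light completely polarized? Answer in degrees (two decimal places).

The two Brewster angles are complementary: θ_B' = 90° − θ_B = 90° − 36.33° = 53.67°.

θ_B' ≈ 53.67°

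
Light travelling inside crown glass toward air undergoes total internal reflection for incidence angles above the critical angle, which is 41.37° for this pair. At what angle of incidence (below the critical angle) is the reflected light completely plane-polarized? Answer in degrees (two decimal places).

θ_B ≈ 33.46°

At the critical angle sin θ_c = n₂/n₁, giving n₂/n₁ = sin 41.37° = 0.6609.
Then tan θ_B = n₂/n₁ = 0.6609, so θ_B = arctan 0.6609 = 33.46°.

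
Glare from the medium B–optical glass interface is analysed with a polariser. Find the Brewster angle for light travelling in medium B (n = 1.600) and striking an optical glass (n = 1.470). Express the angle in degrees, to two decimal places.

Here n₂/n₁ = 1.470/1.600 = 0.9187, and Brewster's law gives tan θ_B = n₂/n₁. Taking the arctangent, θ_B = 42.58°.

θ_B ≈ 42.58°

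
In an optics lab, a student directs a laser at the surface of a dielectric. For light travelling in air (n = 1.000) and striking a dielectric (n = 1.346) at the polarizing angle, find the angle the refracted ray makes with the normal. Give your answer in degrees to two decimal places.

θ_t ≈ 36.61°

tan θ_B = n₂/n₁ = 1.346/1.000 = 1.3460, so θ_B = 53.39°.
At Brewster's angle the reflected and refracted rays are perpendicular, so θ_t = 90° − θ_B = 90° − 53.39° = 36.61°.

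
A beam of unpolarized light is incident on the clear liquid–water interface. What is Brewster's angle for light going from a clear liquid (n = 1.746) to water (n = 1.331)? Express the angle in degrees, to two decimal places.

θ_B ≈ 37.32°

tan θ_B = n₂/n₁ = 1.331/1.746 = 0.7623. Taking the arctangent, θ_B = 37.32°.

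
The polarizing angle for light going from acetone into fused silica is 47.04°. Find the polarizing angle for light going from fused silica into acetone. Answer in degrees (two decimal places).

The two Brewster angles are complementary: θ_B' = 90° − θ_B = 90° − 47.04° = 42.96°.

θ_B' ≈ 42.96°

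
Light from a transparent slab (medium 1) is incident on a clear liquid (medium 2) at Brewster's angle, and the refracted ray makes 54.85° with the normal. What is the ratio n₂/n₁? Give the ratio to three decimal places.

n₂/n₁ ≈ 0.704

At Brewster incidence θ_B = 90° − θ_t = 90° − 54.85° = 35.15°.
tan θ_B = n₂/n₁, so n₂/n₁ = tan 35.15° = 0.704.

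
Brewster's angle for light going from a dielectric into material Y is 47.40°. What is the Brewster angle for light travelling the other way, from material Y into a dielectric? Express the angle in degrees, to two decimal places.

Reversing the direction swaps n₁ and n₂, so tan θ_B' = 1/tan θ_B and θ_B' = 90° − θ_B.
Hence θ_B' = 90° − 47.40° = 42.60°.

θ_B' ≈ 42.60°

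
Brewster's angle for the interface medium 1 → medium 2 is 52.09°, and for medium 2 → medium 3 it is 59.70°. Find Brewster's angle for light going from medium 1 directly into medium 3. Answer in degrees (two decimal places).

n₂/n₁ = tan 52.09° = 1.2841 and n₃/n₂ = tan 59.70° = 1.7113.
So n₃/n₁ = (n₂/n₁)(n₃/n₂) = 1.2841 × 1.7113 = 2.1975.
θ_B(1→3) = arctan(2.1975) = 65.53°.

θ_B ≈ 65.53°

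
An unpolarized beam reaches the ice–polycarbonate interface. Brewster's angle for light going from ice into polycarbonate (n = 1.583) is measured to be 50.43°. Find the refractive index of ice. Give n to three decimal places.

Brewster's law: tan θ_B = n₂/n₁ (light incident in ice, refracted into polycarbonate).
n₁ = n₂ / tan θ_B = 1.583 / tan 50.43° = 1.308.

n ≈ 1.308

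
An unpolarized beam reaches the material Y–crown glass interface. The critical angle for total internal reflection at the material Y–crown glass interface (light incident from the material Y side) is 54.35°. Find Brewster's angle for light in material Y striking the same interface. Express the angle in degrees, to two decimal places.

n₂/n₁ = sin θ_c = sin 54.35° = 0.8126.
tan θ_B equals the same ratio, so θ_B = arctan(0.8126) = 39.10°.

θ_B ≈ 39.10°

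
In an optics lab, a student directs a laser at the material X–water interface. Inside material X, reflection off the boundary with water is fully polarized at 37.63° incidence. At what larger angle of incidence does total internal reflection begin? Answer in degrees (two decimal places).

θ_c ≈ 50.44°

tan θ_B = n₂/n₁ = tan 37.63° = 0.7709.
Total internal reflection: sin θ_c = n₂/n₁ = 0.7709.
θ_c = arcsin(0.7709) = 50.44°.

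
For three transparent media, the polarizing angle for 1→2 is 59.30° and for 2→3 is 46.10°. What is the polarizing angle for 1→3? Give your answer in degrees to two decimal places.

tan θ_B(1→2) = n₂/n₁ = tan 59.30° = 1.6842.
tan θ_B(2→3) = n₃/n₂ = tan 46.10° = 1.0392.
So n₃/n₁ = (n₂/n₁)(n₃/n₂) = 1.6842 × 1.0392 = 1.7501.
θ_B(1→3) = arctan(1.7501) = 60.26°.

θ_B ≈ 60.26°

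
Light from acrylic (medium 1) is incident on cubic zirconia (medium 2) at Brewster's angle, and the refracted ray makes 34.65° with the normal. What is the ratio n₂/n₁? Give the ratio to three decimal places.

θ_B + θ_t = 90°, so θ_B = 90° − 34.65° = 55.35°.
tan θ_B = n₂/n₁, so n₂/n₁ = tan 55.35° = 1.447.

n₂/n₁ ≈ 1.447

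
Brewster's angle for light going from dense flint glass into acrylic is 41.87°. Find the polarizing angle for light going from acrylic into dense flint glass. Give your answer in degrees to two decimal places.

θ_B' ≈ 48.13°

The two Brewster angles are complementary: θ_B' = 90° − θ_B = 90° − 41.87° = 48.13°.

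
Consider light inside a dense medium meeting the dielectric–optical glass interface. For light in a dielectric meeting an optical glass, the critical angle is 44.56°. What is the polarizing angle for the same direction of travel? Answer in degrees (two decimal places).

At the critical angle sin θ_c = n₂/n₁, giving n₂/n₁ = sin 44.56° = 0.7017.
Then tan θ_B = n₂/n₁ = 0.7017, so θ_B = arctan 0.7017 = 35.06°.

θ_B ≈ 35.06°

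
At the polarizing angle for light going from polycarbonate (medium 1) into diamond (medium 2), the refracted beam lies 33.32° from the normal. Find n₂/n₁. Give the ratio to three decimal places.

At Brewster incidence θ_B = 90° − θ_t = 90° − 33.32° = 56.68°.
tan θ_B = n₂/n₁, so n₂/n₁ = tan 56.68° = 1.521.

n₂/n₁ ≈ 1.521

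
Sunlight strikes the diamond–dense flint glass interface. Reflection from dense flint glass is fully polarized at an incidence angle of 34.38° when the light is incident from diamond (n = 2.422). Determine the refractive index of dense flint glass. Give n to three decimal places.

n ≈ 1.657

Brewster's law: tan θ_B = n₂/n₁ (light incident in diamond, refracted into dense flint glass).
n₂ = n₁ tan θ_B = 2.422 × tan 34.38° = 1.657.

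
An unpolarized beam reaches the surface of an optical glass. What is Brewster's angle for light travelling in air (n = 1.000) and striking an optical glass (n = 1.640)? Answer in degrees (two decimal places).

θ_B ≈ 58.63°

Here n₂/n₁ = 1.640/1.000 = 1.6400, and Brewster's law gives tan θ_B = n₂/n₁. Taking the arctangent, θ_B = 58.63°.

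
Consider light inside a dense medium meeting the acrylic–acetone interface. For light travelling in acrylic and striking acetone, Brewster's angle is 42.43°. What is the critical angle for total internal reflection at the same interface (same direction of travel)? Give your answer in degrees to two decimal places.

n₂/n₁ = tan 42.43° = 0.9141; the critical angle satisfies sin θ_c = n₂/n₁.
θ_c = arcsin(0.9141) = 66.08°.

θ_c ≈ 66.08°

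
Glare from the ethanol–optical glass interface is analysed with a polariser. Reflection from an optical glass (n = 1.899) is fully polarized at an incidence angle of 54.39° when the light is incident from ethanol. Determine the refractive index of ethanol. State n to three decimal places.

n ≈ 1.360

Brewster's law: tan θ_B = n₂/n₁ (light incident in ethanol, refracted into an optical glass).
n₁ = n₂ / tan θ_B = 1.899 / tan 54.39° = 1.360.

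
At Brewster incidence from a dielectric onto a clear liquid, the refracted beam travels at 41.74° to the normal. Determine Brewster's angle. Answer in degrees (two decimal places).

θ_B ≈ 48.26°

Brewster's condition makes the reflected and refracted beams perpendicular: θ_B + θ_t = 90°.
θ_B = 90° − 41.74° = 48.26°.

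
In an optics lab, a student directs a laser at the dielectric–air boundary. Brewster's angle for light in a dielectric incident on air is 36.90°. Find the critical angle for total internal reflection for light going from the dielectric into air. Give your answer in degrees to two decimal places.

θ_c ≈ 48.66°

tan θ_B = n₂/n₁ = tan 36.90° = 0.7508.
Total internal reflection: sin θ_c = n₂/n₁ = 0.7508.
θ_c = arcsin(0.7508) = 48.66°.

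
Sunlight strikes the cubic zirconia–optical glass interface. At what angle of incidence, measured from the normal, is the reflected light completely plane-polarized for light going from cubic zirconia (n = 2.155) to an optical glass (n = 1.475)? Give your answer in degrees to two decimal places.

θ_B ≈ 34.39°

Here n₂/n₁ = 1.475/2.155 = 0.6845, and Brewster's law gives tan θ_B = n₂/n₁. Taking the arctangent, θ_B = 34.39°.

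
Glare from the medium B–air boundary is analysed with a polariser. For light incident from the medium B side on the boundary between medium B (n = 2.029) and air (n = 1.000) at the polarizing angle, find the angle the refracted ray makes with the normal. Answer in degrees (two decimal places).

θ_t ≈ 63.76°

θ_B = arctan(n₂/n₁) = arctan(1.000/2.029) = 26.24°.
The refracted ray is perpendicular to the reflected ray, so θ_t = 90° − θ_B = 63.76°.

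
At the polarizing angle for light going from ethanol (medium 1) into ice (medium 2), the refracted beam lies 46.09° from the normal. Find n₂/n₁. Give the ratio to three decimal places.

n₂/n₁ ≈ 0.963

At Brewster incidence θ_B = 90° − θ_t = 90° − 46.09° = 43.91°.
tan θ_B = n₂/n₁, so n₂/n₁ = tan 43.91° = 0.963.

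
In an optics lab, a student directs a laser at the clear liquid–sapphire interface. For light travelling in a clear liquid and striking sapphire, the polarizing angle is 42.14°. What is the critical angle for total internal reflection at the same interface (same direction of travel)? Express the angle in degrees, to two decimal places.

θ_c ≈ 64.80°

tan θ_B = n₂/n₁ = tan 42.14° = 0.9048.
Total internal reflection: sin θ_c = n₂/n₁ = 0.9048.
θ_c = arcsin(0.9048) = 64.80°.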